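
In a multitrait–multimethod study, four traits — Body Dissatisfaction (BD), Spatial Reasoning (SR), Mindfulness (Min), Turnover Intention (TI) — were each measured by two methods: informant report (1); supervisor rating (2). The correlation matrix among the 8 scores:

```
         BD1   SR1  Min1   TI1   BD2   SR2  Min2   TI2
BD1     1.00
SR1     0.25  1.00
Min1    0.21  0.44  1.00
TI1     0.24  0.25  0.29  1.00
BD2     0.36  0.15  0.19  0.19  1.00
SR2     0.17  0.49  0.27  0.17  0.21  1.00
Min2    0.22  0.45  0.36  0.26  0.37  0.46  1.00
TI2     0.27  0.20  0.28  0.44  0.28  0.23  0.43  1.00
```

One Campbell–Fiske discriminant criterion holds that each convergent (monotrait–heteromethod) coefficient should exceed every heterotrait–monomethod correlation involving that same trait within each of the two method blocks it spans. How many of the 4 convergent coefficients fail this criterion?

2

Convergent coefficients and their comparison sets:
BD (methods 1·2): 0.36 vs {0.25, 0.21, 0.21, 0.37, 0.24, 0.28} → fail.
SR (methods 1·2): 0.49 vs {0.25, 0.21, 0.44, 0.46, 0.25, 0.23} → pass.
Min (methods 1·2): 0.36 vs {0.21, 0.37, 0.44, 0.46, 0.29, 0.43} → fail.
TI (methods 1·2): 0.44 vs {0.24, 0.28, 0.25, 0.23, 0.29, 0.43} → pass.
2 of 4 fail.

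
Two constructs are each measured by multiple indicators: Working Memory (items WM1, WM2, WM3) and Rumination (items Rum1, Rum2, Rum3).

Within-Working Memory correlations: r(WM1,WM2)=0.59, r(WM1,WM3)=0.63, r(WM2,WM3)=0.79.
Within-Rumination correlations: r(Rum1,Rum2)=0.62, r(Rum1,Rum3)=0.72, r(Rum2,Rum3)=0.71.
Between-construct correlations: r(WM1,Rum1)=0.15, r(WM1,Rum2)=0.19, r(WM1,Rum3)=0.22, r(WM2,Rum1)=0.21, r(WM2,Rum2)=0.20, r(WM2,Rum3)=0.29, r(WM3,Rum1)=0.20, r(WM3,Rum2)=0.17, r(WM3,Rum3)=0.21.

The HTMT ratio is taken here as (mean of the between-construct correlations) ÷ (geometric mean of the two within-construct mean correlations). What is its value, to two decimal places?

0.30

Mean between = 1.84/9 = 0.2044.
Mean within-WM = 2.01/3 = 0.6700; mean within-Rum = 2.05/3 = 0.6833.
Geometric mean = √(0.6700 × 0.6833) = 0.6766.
HTMT = 0.2044 / 0.6766 = 0.30.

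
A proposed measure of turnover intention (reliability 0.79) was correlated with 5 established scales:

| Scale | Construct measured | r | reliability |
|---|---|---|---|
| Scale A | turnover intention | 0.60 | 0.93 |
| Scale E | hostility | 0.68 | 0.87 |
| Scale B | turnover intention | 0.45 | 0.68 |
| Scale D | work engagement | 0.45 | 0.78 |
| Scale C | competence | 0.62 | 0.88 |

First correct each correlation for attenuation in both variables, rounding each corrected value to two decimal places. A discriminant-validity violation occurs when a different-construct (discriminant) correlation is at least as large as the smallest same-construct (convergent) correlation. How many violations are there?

2

Disattenuated r (r / √(r_scale · r_new)):
  Scale A (conv): 0.60 / √(0.93·0.79) = 0.70
  Scale E (disc): 0.68 / √(0.87·0.79) = 0.82
  Scale B (conv): 0.45 / √(0.68·0.79) = 0.61
  Scale D (disc): 0.45 / √(0.78·0.79) = 0.57
  Scale C (disc): 0.62 / √(0.88·0.79) = 0.74
Smallest convergent = 0.61. Discriminant values: 0.82, 0.57, 0.74; count ≥ 0.61 → 2.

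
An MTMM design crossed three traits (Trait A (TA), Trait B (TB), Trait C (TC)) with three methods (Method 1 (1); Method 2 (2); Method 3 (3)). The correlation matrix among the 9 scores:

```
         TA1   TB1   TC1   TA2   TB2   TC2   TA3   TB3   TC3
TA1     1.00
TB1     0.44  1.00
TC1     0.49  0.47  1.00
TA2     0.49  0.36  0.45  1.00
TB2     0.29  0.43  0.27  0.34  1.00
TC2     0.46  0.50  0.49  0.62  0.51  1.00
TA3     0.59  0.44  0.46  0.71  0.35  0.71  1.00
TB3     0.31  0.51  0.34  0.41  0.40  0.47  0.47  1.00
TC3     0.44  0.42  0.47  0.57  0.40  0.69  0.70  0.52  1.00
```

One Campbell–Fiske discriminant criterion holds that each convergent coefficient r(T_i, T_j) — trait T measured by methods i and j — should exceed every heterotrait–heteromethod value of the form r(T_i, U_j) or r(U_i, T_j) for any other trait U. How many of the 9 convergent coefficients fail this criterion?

Each convergent coefficient versus the relevant comparison correlations:
TA (methods 1·2): 0.49 vs {0.29, 0.36, 0.46, 0.45} → pass.
TA (methods 1·3): 0.59 vs {0.31, 0.44, 0.44, 0.46} → pass.
TA (methods 2·3): 0.71 vs {0.41, 0.35, 0.57, 0.71} → fail.
TB (methods 1·2): 0.43 vs {0.36, 0.29, 0.50, 0.27} → fail.
TB (methods 1·3): 0.51 vs {0.44, 0.31, 0.42, 0.34} → pass.
TB (methods 2·3): 0.40 vs {0.35, 0.41, 0.40, 0.47} → fail.
TC (methods 1·2): 0.49 vs {0.45, 0.46, 0.27, 0.50} → fail.
TC (methods 1·3): 0.47 vs {0.46, 0.44, 0.34, 0.42} → pass.
TC (methods 2·3): 0.69 vs {0.71, 0.57, 0.47, 0.40} → fail.
5 of 9 fail.

5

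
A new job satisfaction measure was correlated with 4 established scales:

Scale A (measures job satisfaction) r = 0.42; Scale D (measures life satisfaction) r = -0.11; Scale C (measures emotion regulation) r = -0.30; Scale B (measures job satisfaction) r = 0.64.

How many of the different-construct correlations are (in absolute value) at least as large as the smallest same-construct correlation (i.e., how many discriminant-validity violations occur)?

0

Convergent (same construct = job satisfaction): Scale A, Scale B.
Smallest convergent = 0.42. Discriminant |r|: 0.11, 0.30; count ≥ 0.42 → 0.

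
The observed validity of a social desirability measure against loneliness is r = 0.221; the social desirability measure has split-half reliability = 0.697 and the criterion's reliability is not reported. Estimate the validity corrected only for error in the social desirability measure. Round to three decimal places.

Single correction: r_c = r_obs / √r_xx = 0.221 / √0.697 = 0.221 / 0.8349 ≈ 0.265.

0.265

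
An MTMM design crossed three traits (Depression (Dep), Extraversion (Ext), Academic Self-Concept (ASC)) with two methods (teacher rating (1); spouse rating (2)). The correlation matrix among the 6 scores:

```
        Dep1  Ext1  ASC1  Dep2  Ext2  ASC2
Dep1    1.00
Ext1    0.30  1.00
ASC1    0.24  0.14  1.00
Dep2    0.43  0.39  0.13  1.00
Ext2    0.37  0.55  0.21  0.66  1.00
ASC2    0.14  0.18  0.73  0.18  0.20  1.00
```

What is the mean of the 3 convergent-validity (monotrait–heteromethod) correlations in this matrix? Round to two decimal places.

Convergent values: 0.43, 0.55, 0.73; mean = 1.71/3 = 0.57.

0.57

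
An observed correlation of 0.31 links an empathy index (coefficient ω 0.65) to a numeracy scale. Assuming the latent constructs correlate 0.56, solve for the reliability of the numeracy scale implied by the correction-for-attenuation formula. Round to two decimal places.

0.47

r_true = r_obs / √(r_xx · r_yy) ⇒ 0.56 = 0.31 / √(0.65 · r_yy).
√(0.65 · r_yy) = 0.31 / 0.56 = 0.5536; 0.65 · r_yy = 0.3065; r_yy = 0.3065 / 0.65 ≈ 0.47.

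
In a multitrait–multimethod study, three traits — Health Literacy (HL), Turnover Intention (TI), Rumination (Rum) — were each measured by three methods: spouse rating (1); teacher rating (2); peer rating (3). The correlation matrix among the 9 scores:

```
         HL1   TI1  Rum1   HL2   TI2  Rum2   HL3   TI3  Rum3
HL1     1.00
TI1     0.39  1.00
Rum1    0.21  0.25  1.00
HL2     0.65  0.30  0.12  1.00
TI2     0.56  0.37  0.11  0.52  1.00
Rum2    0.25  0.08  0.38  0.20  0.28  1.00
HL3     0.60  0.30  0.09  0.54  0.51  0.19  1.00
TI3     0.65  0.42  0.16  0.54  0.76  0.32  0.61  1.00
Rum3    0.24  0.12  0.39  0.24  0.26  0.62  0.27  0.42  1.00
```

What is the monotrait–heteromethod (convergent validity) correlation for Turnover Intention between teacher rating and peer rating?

0.76

Same trait (TI), different methods: r(TI2, TI3) = 0.76.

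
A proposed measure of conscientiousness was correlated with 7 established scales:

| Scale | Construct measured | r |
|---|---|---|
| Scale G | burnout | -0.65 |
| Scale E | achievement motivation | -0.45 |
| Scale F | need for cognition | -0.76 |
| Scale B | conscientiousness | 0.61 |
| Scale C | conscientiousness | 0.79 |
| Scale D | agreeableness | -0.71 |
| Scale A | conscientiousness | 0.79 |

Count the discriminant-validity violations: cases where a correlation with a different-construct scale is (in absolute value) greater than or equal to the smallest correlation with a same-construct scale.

Convergent (same construct = conscientiousness): Scale B, Scale C, Scale A.
Smallest convergent = 0.61. Discriminant |r|: 0.65, 0.45, 0.76, 0.71; count ≥ 0.61 → 3.

3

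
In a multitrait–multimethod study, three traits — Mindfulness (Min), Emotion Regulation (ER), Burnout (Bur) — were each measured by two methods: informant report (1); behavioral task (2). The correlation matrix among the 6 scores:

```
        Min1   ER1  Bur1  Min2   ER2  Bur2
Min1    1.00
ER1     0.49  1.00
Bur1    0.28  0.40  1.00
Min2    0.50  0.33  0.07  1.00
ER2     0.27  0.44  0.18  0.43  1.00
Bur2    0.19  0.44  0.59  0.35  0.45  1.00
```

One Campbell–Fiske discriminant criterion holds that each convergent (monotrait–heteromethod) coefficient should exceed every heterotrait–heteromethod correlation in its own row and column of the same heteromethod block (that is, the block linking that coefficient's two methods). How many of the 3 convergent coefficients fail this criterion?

Checking each validity diagonal entry against its comparison values:
Min (methods 1·2): 0.50 vs {0.27, 0.33, 0.19, 0.07} → pass.
ER (methods 1·2): 0.44 vs {0.33, 0.27, 0.44, 0.18} → fail.
Bur (methods 1·2): 0.59 vs {0.07, 0.19, 0.18, 0.44} → pass.
1 of 3 fail.

1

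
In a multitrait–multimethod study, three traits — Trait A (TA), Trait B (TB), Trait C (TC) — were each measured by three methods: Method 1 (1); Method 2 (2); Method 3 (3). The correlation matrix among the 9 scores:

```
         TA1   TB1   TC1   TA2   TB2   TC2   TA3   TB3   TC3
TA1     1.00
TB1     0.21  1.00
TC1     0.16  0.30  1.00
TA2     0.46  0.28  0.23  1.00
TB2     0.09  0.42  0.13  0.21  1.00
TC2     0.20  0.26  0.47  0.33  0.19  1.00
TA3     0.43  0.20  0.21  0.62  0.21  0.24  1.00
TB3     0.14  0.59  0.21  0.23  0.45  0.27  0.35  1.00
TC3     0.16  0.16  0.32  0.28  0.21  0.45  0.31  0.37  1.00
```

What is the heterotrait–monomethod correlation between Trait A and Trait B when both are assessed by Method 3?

Different traits, same method: r(TA3, TB3) = 0.35.

0.35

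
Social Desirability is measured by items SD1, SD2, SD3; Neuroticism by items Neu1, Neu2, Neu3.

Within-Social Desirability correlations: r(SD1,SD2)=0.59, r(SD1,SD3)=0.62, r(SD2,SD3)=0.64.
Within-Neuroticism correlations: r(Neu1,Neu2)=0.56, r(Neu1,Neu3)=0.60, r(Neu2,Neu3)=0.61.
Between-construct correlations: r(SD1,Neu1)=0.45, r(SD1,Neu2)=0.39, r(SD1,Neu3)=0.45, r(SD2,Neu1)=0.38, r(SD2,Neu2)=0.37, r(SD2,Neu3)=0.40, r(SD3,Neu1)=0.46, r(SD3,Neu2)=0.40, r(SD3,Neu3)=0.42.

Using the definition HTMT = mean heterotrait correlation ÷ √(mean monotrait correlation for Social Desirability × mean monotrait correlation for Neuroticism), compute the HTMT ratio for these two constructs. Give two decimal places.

0.69

Mean heterotrait r = 3.72/9 = 0.4133.
Mean within-SD = 1.85/3 = 0.6167; mean within-Neu = 1.77/3 = 0.5900.
Geometric mean = √(0.6167 × 0.5900) = 0.6032.
HTMT = 0.4133 / 0.6032 = 0.69.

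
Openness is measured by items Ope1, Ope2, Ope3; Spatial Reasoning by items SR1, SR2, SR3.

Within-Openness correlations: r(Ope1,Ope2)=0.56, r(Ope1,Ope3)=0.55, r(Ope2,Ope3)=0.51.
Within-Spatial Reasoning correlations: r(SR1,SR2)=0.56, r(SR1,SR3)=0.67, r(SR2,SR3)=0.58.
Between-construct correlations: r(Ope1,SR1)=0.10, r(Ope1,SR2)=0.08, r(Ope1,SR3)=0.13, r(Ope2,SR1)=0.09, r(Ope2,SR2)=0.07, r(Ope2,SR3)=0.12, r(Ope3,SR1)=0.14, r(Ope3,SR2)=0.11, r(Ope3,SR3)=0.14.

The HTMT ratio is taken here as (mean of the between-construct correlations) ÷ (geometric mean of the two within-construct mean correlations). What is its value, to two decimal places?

0.19

Mean heterotrait r = 0.98/9 = 0.1089.
Mean within-Ope = 1.62/3 = 0.5400; mean within-SR = 1.81/3 = 0.6033.
Geometric mean = √(0.5400 × 0.6033) = 0.5708.
HTMT = 0.1089 / 0.5708 = 0.19.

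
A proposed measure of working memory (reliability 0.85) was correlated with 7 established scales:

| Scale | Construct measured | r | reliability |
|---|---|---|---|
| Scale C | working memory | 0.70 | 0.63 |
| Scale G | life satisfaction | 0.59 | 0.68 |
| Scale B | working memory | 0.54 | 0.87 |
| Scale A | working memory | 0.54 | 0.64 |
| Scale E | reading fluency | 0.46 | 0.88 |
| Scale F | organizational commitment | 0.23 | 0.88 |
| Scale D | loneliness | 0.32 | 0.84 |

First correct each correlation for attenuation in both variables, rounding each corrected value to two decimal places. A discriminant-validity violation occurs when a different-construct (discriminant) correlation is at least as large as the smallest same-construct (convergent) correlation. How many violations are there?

Disattenuated r (r / √(r_scale · r_new)):
  Scale C (conv): 0.70 / √(0.63·0.85) = 0.96
  Scale G (disc): 0.59 / √(0.68·0.85) = 0.78
  Scale B (conv): 0.54 / √(0.87·0.85) = 0.63
  Scale A (conv): 0.54 / √(0.64·0.85) = 0.73
  Scale E (disc): 0.46 / √(0.88·0.85) = 0.53
  Scale F (disc): 0.23 / √(0.88·0.85) = 0.27
  Scale D (disc): 0.32 / √(0.84·0.85) = 0.38
Smallest convergent = 0.63. Discriminant values: 0.78, 0.53, 0.27, 0.38; count ≥ 0.63 → 1.

1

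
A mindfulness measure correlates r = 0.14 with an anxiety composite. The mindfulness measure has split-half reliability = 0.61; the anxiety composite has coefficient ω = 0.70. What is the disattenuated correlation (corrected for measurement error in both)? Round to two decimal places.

0.21

r_true = r_obs / √(r_xx · r_yy) = 0.14 / √(0.61 × 0.70) = 0.14 / √0.4270 = 0.14 / 0.6535 ≈ 0.21.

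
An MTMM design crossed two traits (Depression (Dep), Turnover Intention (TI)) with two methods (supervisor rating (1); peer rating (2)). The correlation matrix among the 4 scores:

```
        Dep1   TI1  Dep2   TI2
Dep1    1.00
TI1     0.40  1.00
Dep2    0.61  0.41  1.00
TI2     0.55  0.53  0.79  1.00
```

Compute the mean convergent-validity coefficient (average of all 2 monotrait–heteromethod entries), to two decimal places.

Convergent values: 0.61, 0.53; mean = 1.14/2 = 0.57.

0.57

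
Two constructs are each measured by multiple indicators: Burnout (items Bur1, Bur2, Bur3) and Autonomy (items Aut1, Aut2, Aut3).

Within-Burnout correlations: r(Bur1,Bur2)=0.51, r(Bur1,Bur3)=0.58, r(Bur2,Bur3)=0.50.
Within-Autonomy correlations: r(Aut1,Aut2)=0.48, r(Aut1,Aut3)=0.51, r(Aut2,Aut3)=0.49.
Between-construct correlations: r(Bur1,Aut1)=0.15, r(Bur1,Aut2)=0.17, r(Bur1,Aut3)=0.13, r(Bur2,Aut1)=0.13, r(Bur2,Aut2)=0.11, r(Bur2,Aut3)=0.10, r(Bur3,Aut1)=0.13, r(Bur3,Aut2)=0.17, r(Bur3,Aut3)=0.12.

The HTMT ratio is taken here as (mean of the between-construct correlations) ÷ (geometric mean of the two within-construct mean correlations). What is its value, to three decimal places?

0.263

Mean heterotrait r = 1.21/9 = 0.1344.
Mean within-Bur = 1.59/3 = 0.5300; mean within-Aut = 1.48/3 = 0.4933.
Geometric mean = √(0.5300 × 0.4933) = 0.5113.
HTMT = 0.1344 / 0.5113 = 0.263.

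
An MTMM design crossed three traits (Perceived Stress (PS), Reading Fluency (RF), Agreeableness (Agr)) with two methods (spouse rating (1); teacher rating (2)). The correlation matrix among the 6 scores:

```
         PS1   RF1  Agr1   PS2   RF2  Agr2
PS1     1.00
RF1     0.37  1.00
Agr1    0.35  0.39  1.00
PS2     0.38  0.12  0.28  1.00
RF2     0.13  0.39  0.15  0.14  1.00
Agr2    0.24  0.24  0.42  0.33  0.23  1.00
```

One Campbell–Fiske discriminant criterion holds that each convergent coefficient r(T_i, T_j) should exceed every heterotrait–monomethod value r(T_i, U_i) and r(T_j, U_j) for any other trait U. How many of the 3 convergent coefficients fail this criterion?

Each convergent coefficient versus the relevant comparison correlations:
PS (methods 1·2): 0.38 vs {0.37, 0.14, 0.35, 0.33} → pass.
RF (methods 1·2): 0.39 vs {0.37, 0.14, 0.39, 0.23} → fail.
Agr (methods 1·2): 0.42 vs {0.35, 0.33, 0.39, 0.23} → pass.
1 of 3 fail.

1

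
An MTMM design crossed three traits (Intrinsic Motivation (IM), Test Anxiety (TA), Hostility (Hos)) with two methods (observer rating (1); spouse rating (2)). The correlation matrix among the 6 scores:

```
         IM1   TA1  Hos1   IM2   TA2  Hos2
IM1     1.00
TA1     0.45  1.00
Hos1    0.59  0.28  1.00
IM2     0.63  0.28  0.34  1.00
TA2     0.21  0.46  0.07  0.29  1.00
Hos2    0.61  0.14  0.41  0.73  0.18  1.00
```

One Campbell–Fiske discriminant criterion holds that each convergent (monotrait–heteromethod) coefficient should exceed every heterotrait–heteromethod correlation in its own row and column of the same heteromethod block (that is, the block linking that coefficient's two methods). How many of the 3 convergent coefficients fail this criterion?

1

Each convergent coefficient versus the relevant comparison correlations:
IM (methods 1·2): 0.63 vs {0.21, 0.28, 0.61, 0.34} → pass.
TA (methods 1·2): 0.46 vs {0.28, 0.21, 0.14, 0.07} → pass.
Hos (methods 1·2): 0.41 vs {0.34, 0.61, 0.07, 0.14} → fail.
1 of 3 fail.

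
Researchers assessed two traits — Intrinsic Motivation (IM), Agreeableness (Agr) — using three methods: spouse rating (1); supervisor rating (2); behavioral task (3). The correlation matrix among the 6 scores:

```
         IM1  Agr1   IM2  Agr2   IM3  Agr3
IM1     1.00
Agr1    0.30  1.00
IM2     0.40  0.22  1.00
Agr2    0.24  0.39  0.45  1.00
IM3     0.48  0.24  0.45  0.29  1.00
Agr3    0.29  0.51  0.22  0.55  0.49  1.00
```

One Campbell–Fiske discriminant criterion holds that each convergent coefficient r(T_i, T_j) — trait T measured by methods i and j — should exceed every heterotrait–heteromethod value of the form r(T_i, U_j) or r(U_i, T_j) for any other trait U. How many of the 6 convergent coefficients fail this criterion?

Each convergent coefficient versus the relevant comparison correlations:
IM (methods 1·2): 0.40 vs {0.24, 0.22} → pass.
IM (methods 1·3): 0.48 vs {0.29, 0.24} → pass.
IM (methods 2·3): 0.45 vs {0.22, 0.29} → pass.
Agr (methods 1·2): 0.39 vs {0.22, 0.24} → pass.
Agr (methods 1·3): 0.51 vs {0.24, 0.29} → pass.
Agr (methods 2·3): 0.55 vs {0.29, 0.22} → pass.
0 of 6 fail.

0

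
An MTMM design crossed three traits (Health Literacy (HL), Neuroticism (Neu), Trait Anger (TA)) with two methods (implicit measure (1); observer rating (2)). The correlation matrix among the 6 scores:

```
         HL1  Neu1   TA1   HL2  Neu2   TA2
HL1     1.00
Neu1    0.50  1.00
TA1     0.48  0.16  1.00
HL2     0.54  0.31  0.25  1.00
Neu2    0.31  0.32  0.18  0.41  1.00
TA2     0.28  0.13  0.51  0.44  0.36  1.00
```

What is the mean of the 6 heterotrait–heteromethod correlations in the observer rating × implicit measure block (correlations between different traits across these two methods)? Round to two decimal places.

0.24

HTHM values (method 2 × method 1): 0.31, 0.25, 0.31, 0.18, 0.28, 0.13; mean = 1.46/6 = 0.24.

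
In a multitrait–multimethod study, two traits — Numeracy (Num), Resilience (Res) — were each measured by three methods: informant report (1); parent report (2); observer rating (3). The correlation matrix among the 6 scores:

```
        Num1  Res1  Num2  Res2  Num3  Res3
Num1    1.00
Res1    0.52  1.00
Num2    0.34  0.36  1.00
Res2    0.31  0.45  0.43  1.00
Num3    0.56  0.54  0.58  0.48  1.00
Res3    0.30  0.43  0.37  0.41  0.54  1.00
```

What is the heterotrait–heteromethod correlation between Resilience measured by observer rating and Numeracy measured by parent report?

0.37

Different traits and methods: r(Res3, Num2) = 0.37.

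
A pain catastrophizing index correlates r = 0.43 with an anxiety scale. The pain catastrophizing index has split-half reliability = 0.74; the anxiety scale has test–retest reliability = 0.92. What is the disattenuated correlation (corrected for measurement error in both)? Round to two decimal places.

0.52

r_true = r_obs / √(r_xx · r_yy) = 0.43 / √(0.74 × 0.92) = 0.43 / √0.6808 = 0.43 / 0.8251 ≈ 0.52.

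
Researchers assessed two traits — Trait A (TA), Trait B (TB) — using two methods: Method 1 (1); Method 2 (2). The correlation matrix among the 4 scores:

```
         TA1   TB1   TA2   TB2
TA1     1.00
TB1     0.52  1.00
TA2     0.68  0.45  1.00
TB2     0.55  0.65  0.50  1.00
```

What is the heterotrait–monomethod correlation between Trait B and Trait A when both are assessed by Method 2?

Different traits, same method: r(TB2, TA2) = 0.50.

0.50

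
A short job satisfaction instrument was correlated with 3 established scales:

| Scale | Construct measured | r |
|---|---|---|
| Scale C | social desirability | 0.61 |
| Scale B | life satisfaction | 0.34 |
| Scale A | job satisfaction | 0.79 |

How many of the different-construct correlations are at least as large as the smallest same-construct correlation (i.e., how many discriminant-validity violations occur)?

0

Convergent (same construct = job satisfaction): Scale A.
Smallest convergent = 0.79. Discriminant values: 0.61, 0.34; count ≥ 0.79 → 0.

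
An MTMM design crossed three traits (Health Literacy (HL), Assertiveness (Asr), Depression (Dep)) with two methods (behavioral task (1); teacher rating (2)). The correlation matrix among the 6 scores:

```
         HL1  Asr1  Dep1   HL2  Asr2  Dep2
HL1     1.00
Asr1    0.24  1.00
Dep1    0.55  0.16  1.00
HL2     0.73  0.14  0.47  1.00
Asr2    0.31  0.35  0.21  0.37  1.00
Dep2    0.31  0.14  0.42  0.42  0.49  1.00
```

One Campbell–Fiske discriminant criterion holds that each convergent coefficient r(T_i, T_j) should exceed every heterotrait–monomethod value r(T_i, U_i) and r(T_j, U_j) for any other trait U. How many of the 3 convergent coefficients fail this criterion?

Convergent coefficients and their comparison sets:
HL (methods 1·2): 0.73 vs {0.24, 0.37, 0.55, 0.42} → pass.
Asr (methods 1·2): 0.35 vs {0.24, 0.37, 0.16, 0.49} → fail.
Dep (methods 1·2): 0.42 vs {0.55, 0.42, 0.16, 0.49} → fail.
2 of 3 fail.

2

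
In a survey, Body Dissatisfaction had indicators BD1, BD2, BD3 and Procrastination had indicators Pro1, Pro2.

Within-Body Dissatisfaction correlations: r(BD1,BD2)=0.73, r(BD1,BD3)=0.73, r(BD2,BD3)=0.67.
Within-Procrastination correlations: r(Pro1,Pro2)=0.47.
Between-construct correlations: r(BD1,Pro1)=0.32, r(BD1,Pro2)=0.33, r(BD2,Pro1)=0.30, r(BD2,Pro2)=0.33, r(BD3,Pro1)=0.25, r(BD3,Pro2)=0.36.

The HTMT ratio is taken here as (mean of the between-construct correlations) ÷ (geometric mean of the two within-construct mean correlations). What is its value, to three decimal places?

Mean heterotrait r = 1.89/6 = 0.3150.
Mean within-BD = 2.13/3 = 0.7100; mean within-Pro = 0.47/1 = 0.4700.
Geometric mean = √(0.7100 × 0.4700) = 0.5777.
HTMT = 0.3150 / 0.5777 = 0.545.

0.545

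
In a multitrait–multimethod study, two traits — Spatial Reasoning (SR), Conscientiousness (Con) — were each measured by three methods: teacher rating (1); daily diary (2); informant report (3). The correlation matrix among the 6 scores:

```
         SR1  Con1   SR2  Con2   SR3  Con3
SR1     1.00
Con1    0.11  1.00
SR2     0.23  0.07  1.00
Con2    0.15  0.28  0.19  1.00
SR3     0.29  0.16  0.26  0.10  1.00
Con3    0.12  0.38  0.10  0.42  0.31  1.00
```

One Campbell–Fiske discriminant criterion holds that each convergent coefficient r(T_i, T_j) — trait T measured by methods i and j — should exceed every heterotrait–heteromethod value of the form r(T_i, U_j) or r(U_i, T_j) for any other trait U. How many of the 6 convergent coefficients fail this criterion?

Each convergent coefficient versus the relevant comparison correlations:
SR (methods 1·2): 0.23 vs {0.15, 0.07} → pass.
SR (methods 1·3): 0.29 vs {0.12, 0.16} → pass.
SR (methods 2·3): 0.26 vs {0.10, 0.10} → pass.
Con (methods 1·2): 0.28 vs {0.07, 0.15} → pass.
Con (methods 1·3): 0.38 vs {0.16, 0.12} → pass.
Con (methods 2·3): 0.42 vs {0.10, 0.10} → pass.
0 of 6 fail.

0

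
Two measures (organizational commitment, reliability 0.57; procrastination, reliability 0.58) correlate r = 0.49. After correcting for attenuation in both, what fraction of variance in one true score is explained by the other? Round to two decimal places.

0.73

Disattenuated r = 0.49 / √(0.57 × 0.58) = 0.49 / 0.5750 = 0.8522.
Shared true-score variance = 0.8522² = 0.7262 ≈ 0.73.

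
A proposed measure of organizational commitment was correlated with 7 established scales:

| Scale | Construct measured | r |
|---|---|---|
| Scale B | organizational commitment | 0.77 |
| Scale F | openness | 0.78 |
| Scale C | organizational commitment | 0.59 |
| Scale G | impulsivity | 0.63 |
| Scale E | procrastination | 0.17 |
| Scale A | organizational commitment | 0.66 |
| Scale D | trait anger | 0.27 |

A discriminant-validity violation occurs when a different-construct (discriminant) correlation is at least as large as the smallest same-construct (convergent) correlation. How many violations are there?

2

Convergent (same construct = organizational commitment): Scale B, Scale C, Scale A.
Smallest convergent = 0.59. Discriminant values: 0.78, 0.63, 0.17, 0.27; count ≥ 0.59 → 2.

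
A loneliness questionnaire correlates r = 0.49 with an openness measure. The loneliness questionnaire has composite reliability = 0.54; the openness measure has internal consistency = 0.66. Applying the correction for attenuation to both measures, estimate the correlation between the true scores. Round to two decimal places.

r_true = r_obs / √(r_xx · r_yy) = 0.49 / √(0.54 × 0.66) = 0.49 / √0.3564 = 0.49 / 0.5970 ≈ 0.82.

0.82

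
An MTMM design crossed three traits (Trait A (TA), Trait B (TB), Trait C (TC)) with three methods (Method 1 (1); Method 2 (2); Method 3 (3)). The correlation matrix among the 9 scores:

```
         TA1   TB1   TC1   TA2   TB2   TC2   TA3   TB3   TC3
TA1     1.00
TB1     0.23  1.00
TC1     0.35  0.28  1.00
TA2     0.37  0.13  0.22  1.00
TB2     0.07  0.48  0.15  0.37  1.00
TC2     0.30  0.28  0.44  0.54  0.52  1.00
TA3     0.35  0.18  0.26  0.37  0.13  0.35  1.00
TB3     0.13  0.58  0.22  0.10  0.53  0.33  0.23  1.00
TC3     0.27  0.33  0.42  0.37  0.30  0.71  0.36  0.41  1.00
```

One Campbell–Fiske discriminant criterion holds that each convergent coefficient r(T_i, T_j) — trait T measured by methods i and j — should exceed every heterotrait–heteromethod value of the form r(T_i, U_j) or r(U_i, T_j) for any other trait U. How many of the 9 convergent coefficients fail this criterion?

Checking each validity diagonal entry against its comparison values:
TA (methods 1·2): 0.37 vs {0.07, 0.13, 0.30, 0.22} → pass.
TA (methods 1·3): 0.35 vs {0.13, 0.18, 0.27, 0.26} → pass.
TA (methods 2·3): 0.37 vs {0.10, 0.13, 0.37, 0.35} → fail.
TB (methods 1·2): 0.48 vs {0.13, 0.07, 0.28, 0.15} → pass.
TB (methods 1·3): 0.58 vs {0.18, 0.13, 0.33, 0.22} → pass.
TB (methods 2·3): 0.53 vs {0.13, 0.10, 0.30, 0.33} → pass.
TC (methods 1·2): 0.44 vs {0.22, 0.30, 0.15, 0.28} → pass.
TC (methods 1·3): 0.42 vs {0.26, 0.27, 0.22, 0.33} → pass.
TC (methods 2·3): 0.71 vs {0.35, 0.37, 0.33, 0.30} → pass.
1 of 9 fail.

1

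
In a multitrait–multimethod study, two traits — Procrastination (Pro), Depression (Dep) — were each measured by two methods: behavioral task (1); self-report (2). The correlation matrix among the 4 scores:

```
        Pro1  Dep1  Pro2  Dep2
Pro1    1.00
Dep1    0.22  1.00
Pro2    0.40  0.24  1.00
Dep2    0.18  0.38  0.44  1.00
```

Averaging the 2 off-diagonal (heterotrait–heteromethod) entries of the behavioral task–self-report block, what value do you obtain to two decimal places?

0.21

HTHM values (method 1 × method 2): 0.18, 0.24; mean = 0.42/2 = 0.21.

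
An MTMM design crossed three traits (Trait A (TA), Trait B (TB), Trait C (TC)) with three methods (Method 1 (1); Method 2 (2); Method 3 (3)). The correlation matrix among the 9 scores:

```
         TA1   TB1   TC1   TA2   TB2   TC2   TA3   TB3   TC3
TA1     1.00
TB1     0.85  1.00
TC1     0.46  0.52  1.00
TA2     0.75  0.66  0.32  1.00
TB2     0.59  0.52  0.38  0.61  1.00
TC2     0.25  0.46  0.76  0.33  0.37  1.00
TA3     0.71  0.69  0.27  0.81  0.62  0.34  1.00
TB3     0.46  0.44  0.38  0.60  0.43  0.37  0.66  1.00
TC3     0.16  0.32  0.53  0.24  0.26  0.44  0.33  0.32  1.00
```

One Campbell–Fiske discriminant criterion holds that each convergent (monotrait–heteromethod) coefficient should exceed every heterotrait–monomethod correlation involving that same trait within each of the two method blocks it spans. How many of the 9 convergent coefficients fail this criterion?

5

Checking each validity diagonal entry against its comparison values:
TA (methods 1·2): 0.75 vs {0.85, 0.61, 0.46, 0.33} → fail.
TA (methods 1·3): 0.71 vs {0.85, 0.66, 0.46, 0.33} → fail.
TA (methods 2·3): 0.81 vs {0.61, 0.66, 0.33, 0.33} → pass.
TB (methods 1·2): 0.52 vs {0.85, 0.61, 0.52, 0.37} → fail.
TB (methods 1·3): 0.44 vs {0.85, 0.66, 0.52, 0.32} → fail.
TB (methods 2·3): 0.43 vs {0.61, 0.66, 0.37, 0.32} → fail.
TC (methods 1·2): 0.76 vs {0.46, 0.33, 0.52, 0.37} → pass.
TC (methods 1·3): 0.53 vs {0.46, 0.33, 0.52, 0.32} → pass.
TC (methods 2·3): 0.44 vs {0.33, 0.33, 0.37, 0.32} → pass.
5 of 9 fail.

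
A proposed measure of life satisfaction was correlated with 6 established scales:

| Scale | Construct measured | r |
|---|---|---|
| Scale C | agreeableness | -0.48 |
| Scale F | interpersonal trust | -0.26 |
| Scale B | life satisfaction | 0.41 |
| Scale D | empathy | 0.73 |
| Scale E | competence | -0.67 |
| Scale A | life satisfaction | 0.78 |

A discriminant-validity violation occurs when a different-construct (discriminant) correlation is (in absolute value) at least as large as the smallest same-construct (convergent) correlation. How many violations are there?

Convergent (same construct = life satisfaction): Scale B, Scale A.
Smallest convergent = 0.41. Discriminant |r|: 0.48, 0.26, 0.73, 0.67; count ≥ 0.41 → 3.

3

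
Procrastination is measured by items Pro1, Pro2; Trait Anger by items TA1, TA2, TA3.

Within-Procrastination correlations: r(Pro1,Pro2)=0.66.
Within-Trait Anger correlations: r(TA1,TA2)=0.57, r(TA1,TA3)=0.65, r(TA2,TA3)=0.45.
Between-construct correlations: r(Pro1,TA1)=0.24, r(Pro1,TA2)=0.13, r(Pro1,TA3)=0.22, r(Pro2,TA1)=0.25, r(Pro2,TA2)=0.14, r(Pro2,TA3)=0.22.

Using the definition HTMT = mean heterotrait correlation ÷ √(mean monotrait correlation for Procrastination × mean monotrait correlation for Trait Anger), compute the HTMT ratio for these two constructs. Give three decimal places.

Between-construct mean = 1.20/6 = 0.2000.
Mean within-Pro = 0.66/1 = 0.6600; mean within-TA = 1.67/3 = 0.5567.
Geometric mean = √(0.6600 × 0.5567) = 0.6062.
HTMT = 0.2000 / 0.6062 = 0.330.

0.330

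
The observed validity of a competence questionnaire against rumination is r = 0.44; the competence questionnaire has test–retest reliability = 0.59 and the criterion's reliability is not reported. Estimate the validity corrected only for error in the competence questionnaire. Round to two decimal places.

0.57

Single correction: r_c = r_obs / √r_xx = 0.44 / √0.59 = 0.44 / 0.7681 ≈ 0.57.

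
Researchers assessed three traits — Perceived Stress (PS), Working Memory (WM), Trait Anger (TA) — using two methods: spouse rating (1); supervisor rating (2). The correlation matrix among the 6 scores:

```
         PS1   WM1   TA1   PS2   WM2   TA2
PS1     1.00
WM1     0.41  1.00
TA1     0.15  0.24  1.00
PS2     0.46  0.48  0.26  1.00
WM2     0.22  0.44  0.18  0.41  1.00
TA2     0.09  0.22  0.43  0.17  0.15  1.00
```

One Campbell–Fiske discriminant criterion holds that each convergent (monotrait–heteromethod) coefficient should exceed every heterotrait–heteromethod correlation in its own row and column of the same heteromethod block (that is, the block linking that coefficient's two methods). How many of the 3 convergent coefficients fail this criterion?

Each convergent coefficient versus the relevant comparison correlations:
PS (methods 1·2): 0.46 vs {0.22, 0.48, 0.09, 0.26} → fail.
WM (methods 1·2): 0.44 vs {0.48, 0.22, 0.22, 0.18} → fail.
TA (methods 1·2): 0.43 vs {0.26, 0.09, 0.18, 0.22} → pass.
2 of 3 fail.

2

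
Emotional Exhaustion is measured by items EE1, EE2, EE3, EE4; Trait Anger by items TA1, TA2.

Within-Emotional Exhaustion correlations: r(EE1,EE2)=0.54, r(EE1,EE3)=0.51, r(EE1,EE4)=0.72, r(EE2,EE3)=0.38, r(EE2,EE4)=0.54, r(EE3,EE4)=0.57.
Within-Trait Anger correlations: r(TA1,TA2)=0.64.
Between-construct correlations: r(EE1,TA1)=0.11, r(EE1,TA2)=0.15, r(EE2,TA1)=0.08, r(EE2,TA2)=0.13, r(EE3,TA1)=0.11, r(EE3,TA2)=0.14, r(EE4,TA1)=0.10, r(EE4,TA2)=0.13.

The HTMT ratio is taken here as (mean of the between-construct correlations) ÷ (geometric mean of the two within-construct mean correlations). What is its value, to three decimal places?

Mean between = 0.95/8 = 0.1188.
Mean within-EE = 3.26/6 = 0.5433; mean within-TA = 0.64/1 = 0.6400.
Geometric mean = √(0.5433 × 0.6400) = 0.5897.
HTMT = 0.1188 / 0.5897 = 0.201.

0.201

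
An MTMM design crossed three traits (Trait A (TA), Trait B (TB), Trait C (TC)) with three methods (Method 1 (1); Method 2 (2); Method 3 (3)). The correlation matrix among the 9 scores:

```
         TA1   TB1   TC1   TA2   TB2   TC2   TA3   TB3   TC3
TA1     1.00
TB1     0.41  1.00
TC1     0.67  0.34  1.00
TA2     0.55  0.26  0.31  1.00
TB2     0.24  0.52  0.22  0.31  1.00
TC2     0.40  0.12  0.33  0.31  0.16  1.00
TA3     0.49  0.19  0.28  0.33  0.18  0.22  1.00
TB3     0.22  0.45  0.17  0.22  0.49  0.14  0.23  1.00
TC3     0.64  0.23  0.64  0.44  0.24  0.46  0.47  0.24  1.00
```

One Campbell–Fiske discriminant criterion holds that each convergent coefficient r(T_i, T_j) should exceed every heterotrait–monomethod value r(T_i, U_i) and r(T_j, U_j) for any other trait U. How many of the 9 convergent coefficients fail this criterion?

Each convergent coefficient versus the relevant comparison correlations:
TA (methods 1·2): 0.55 vs {0.41, 0.31, 0.67, 0.31} → fail.
TA (methods 1·3): 0.49 vs {0.41, 0.23, 0.67, 0.47} → fail.
TA (methods 2·3): 0.33 vs {0.31, 0.23, 0.31, 0.47} → fail.
TB (methods 1·2): 0.52 vs {0.41, 0.31, 0.34, 0.16} → pass.
TB (methods 1·3): 0.45 vs {0.41, 0.23, 0.34, 0.24} → pass.
TB (methods 2·3): 0.49 vs {0.31, 0.23, 0.16, 0.24} → pass.
TC (methods 1·2): 0.33 vs {0.67, 0.31, 0.34, 0.16} → fail.
TC (methods 1·3): 0.64 vs {0.67, 0.47, 0.34, 0.24} → fail.
TC (methods 2·3): 0.46 vs {0.31, 0.47, 0.16, 0.24} → fail.
6 of 9 fail.

6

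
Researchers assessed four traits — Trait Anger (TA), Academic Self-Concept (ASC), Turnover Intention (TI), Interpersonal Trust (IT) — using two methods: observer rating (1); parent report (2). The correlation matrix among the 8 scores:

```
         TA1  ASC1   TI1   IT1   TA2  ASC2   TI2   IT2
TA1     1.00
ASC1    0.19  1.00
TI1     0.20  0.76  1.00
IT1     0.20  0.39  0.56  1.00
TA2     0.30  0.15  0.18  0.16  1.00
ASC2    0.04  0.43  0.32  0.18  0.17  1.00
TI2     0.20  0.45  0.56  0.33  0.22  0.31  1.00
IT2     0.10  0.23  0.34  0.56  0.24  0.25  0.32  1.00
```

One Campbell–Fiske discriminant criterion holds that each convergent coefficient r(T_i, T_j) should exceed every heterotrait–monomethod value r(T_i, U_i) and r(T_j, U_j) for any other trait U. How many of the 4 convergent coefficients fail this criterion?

3

Convergent coefficients and their comparison sets:
TA (methods 1·2): 0.30 vs {0.19, 0.17, 0.20, 0.22, 0.20, 0.24} → pass.
ASC (methods 1·2): 0.43 vs {0.19, 0.17, 0.76, 0.31, 0.39, 0.25} → fail.
TI (methods 1·2): 0.56 vs {0.20, 0.22, 0.76, 0.31, 0.56, 0.32} → fail.
IT (methods 1·2): 0.56 vs {0.20, 0.24, 0.39, 0.25, 0.56, 0.32} → fail.
3 of 4 fail.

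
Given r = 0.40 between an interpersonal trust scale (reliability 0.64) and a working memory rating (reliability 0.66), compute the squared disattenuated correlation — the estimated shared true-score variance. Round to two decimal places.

0.38

Disattenuated r = 0.40 / √(0.64 × 0.66) = 0.40 / 0.6499 = 0.6155.
Shared true-score variance = 0.6155² = 0.3788 ≈ 0.38.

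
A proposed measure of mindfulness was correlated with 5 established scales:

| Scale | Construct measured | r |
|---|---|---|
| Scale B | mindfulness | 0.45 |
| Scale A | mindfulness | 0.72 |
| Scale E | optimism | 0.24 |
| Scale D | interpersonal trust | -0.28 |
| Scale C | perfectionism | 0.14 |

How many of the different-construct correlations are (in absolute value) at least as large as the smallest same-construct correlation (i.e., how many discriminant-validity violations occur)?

0

Convergent (same construct = mindfulness): Scale B, Scale A.
Smallest convergent = 0.45. Discriminant |r|: 0.24, 0.28, 0.14; count ≥ 0.45 → 0.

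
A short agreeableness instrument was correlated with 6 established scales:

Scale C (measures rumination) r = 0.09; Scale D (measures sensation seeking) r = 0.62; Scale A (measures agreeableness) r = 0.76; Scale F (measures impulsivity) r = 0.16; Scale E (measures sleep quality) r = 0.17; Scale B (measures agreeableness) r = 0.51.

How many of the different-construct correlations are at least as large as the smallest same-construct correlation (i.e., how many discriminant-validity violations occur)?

1

Convergent (same construct = agreeableness): Scale A, Scale B.
Smallest convergent = 0.51. Discriminant values: 0.09, 0.62, 0.16, 0.17; count ≥ 0.51 → 1.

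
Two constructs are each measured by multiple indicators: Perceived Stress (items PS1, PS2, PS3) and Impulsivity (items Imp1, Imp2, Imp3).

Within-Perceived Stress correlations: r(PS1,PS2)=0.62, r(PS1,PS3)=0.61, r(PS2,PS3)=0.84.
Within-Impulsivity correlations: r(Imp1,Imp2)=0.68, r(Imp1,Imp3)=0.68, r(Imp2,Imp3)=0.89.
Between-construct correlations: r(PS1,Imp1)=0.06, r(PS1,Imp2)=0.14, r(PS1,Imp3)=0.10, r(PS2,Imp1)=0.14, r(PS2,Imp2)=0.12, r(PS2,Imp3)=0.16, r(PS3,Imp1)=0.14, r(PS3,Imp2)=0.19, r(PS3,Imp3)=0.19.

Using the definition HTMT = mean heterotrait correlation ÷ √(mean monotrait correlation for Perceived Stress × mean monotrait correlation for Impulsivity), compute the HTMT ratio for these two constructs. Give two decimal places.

0.19

Mean between = 1.24/9 = 0.1378.
Mean within-PS = 2.07/3 = 0.6900; mean within-Imp = 2.25/3 = 0.7500.
Geometric mean = √(0.6900 × 0.7500) = 0.7194.
HTMT = 0.1378 / 0.7194 = 0.19.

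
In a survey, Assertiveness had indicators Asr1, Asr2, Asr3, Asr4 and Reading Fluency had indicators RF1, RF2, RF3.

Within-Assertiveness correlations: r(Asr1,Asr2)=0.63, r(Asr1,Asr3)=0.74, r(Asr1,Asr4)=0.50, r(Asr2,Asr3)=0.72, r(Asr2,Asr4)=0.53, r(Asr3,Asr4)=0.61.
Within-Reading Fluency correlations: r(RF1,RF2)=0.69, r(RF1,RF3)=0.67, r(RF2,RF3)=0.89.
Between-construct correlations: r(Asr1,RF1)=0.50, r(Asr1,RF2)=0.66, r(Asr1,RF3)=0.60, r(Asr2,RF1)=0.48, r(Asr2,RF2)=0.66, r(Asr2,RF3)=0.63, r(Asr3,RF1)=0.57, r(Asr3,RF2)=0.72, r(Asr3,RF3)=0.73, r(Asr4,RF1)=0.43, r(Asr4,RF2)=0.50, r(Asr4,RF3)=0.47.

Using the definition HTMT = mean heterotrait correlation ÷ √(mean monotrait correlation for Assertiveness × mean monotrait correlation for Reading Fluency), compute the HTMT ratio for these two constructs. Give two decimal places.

0.85

Mean between = 6.95/12 = 0.5792.
Mean within-Asr = 3.73/6 = 0.6217; mean within-RF = 2.25/3 = 0.7500.
Geometric mean = √(0.6217 × 0.7500) = 0.6828.
HTMT = 0.5792 / 0.6828 = 0.85.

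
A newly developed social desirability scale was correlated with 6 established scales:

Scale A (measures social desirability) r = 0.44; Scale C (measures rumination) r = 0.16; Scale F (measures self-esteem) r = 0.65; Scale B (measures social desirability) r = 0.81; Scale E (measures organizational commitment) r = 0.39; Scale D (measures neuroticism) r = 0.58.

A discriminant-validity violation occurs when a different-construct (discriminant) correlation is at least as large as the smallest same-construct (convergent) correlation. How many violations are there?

2

Convergent (same construct = social desirability): Scale A, Scale B.
Smallest convergent = 0.44. Discriminant values: 0.16, 0.65, 0.39, 0.58; count ≥ 0.44 → 2.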